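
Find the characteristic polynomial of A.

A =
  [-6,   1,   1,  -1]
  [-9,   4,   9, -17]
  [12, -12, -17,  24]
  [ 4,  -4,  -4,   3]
x^4 + 16*x^3 + 90*x^2 + 200*x + 125

Expanding det(x·I − A) (e.g. by cofactor expansion or by noting that A is similar to its Jordan form J, which has the same characteristic polynomial as A) gives
  χ_A(x) = x^4 + 16*x^3 + 90*x^2 + 200*x + 125
which factors as (x + 1)*(x + 5)^3. The eigenvalues (with algebraic multiplicities) are λ = -5 with multiplicity 3, λ = -1 with multiplicity 1.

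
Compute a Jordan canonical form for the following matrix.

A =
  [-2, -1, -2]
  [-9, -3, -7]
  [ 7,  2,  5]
J_3(0)

The characteristic polynomial is
  det(x·I − A) = x^3

Eigenvalues and multiplicities (the geometric multiplicity of λ is n − rank(A − λI), which equals the number of Jordan blocks for λ):
  λ = 0: algebraic multiplicity = 3, geometric multiplicity = 1

Determining the block sizes for each eigenvalue:
  λ = 0: one block (gm = 1), so the single block has size am = 3 → block sizes [3]

Assembling the blocks gives a Jordan form
J =
  [0, 1, 0]
  [0, 0, 1]
  [0, 0, 0]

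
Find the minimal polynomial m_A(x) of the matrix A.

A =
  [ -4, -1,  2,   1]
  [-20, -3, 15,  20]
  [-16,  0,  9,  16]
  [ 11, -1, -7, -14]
x^2 + 6*x + 9

The characteristic polynomial is χ_A(x) = (x + 3)^4, so the eigenvalues are known. The minimal polynomial is
  m_A(x) = Π_λ (x − λ)^{k_λ}
where k_λ is the size of the *largest* Jordan block for λ (equivalently, the smallest k with (A − λI)^k v = 0 for every generalised eigenvector v of λ).

  λ = -3: largest Jordan block has size 2, contributing (x + 3)^2

So m_A(x) = (x + 3)^2 = x^2 + 6*x + 9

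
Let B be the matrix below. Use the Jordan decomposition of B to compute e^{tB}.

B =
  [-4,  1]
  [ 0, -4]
e^{tB} =
  [exp(-4*t), t*exp(-4*t)]
  [0, exp(-4*t)]

Strategy: write B = P · J · P⁻¹ where J is a Jordan canonical form, so e^{tB} = P · e^{tJ} · P⁻¹, and e^{tJ} can be computed block-by-block.

B has Jordan form
J =
  [-4,  1]
  [ 0, -4]
(up to reordering of blocks).

Per-block formulas:
  For a 2×2 Jordan block J_2(-4): exp(t · J_2(-4)) = e^(-4t)·(I + t·N), where N is the 2×2 nilpotent shift.

After assembling e^{tJ} and conjugating by P, we get:

e^{tB} =
  [exp(-4*t), t*exp(-4*t)]
  [0, exp(-4*t)]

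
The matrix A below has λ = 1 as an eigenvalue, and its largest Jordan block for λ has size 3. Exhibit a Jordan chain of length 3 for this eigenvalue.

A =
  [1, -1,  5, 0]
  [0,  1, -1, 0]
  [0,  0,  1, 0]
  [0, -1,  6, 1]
A Jordan chain for λ = 1 of length 3:
v_1 = (1, 0, 0, 1)ᵀ
v_2 = (5, -1, 0, 6)ᵀ
v_3 = (0, 0, 1, 0)ᵀ

Let N = A − (1)·I. We want v_3 with N^3 v_3 = 0 but N^2 v_3 ≠ 0; then v_{j-1} := N · v_j for j = 3, …, 2.

Pick v_3 = (0, 0, 1, 0)ᵀ.
Then v_2 = N · v_3 = (5, -1, 0, 6)ᵀ.
Then v_1 = N · v_2 = (1, 0, 0, 1)ᵀ.

Sanity check: (A − (1)·I) v_1 = (0, 0, 0, 0)ᵀ = 0. ✓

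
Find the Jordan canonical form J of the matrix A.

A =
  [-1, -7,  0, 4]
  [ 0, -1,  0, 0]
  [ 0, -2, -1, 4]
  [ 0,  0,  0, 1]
J_2(-1) ⊕ J_1(-1) ⊕ J_1(1)

The characteristic polynomial is
  det(x·I − A) = x^4 + 2*x^3 - 2*x - 1 = (x - 1)*(x + 1)^3

Eigenvalues and multiplicities (the geometric multiplicity of λ is n − rank(A − λI), which equals the number of Jordan blocks for λ):
  λ = -1: algebraic multiplicity = 3, geometric multiplicity = 2
  λ = 1: algebraic multiplicity = 1, geometric multiplicity = 1

Determining the block sizes for each eigenvalue:
  λ = -1: 2 blocks summing to 3 forces exactly one block of size 2 and the rest size 1 → block sizes [2, 1]
  λ = 1: one block (gm = 1), so the single block has size am = 1 → block sizes [1]

Assembling the blocks gives a Jordan form
J =
  [-1,  1,  0, 0]
  [ 0, -1,  0, 0]
  [ 0,  0, -1, 0]
  [ 0,  0,  0, 1]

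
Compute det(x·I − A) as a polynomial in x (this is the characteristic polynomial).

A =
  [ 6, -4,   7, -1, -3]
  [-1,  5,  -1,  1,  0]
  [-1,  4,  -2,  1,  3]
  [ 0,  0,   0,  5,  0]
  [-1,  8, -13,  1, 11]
x^5 - 25*x^4 + 250*x^3 - 1250*x^2 + 3125*x - 3125

Expanding det(x·I − A) (e.g. by cofactor expansion or by noting that A is similar to its Jordan form J, which has the same characteristic polynomial as A) gives
  χ_A(x) = x^5 - 25*x^4 + 250*x^3 - 1250*x^2 + 3125*x - 3125
which factors as (x - 5)^5. The eigenvalues (with algebraic multiplicities) are λ = 5 with multiplicity 5.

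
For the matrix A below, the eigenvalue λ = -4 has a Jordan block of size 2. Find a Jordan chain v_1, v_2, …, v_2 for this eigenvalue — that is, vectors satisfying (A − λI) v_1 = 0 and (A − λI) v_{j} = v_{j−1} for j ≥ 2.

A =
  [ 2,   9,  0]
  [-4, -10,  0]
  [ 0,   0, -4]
A Jordan chain for λ = -4 of length 2:
v_1 = (6, -4, 0)ᵀ
v_2 = (1, 0, 0)ᵀ

Let N = A − (-4)·I. We want v_2 with N^2 v_2 = 0 but N^1 v_2 ≠ 0; then v_{j-1} := N · v_j for j = 2, …, 2.

Pick v_2 = (1, 0, 0)ᵀ.
Then v_1 = N · v_2 = (6, -4, 0)ᵀ.

Sanity check: (A − (-4)·I) v_1 = (0, 0, 0)ᵀ = 0. ✓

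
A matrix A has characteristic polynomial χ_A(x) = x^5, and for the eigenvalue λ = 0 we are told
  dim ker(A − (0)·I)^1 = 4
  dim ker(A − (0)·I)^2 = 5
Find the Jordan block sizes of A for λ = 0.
Block sizes for λ = 0: [2, 1, 1, 1]

From the dimensions of kernels of powers, the number of Jordan blocks of size at least j is d_j − d_{j−1} where d_j = dim ker(N^j) (with d_0 = 0). Computing the differences gives [4, 1].
The number of blocks of size exactly k is (#blocks of size ≥ k) − (#blocks of size ≥ k + 1), so the partition is: 3 block(s) of size 1, 1 block(s) of size 2.
In nonincreasing order the block sizes are [2, 1, 1, 1].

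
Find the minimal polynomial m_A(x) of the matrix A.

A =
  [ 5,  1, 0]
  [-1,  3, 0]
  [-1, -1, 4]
x^2 - 8*x + 16

The characteristic polynomial is χ_A(x) = (x - 4)^3, so the eigenvalues are known. The minimal polynomial is
  m_A(x) = Π_λ (x − λ)^{k_λ}
where k_λ is the size of the *largest* Jordan block for λ (equivalently, the smallest k with (A − λI)^k v = 0 for every generalised eigenvector v of λ).

  λ = 4: largest Jordan block has size 2, contributing (x − 4)^2

So m_A(x) = (x - 4)^2 = x^2 - 8*x + 16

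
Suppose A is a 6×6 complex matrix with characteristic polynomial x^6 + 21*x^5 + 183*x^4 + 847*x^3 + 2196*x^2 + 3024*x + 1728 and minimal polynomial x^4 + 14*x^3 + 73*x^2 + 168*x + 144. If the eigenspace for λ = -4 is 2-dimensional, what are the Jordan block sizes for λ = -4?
Block sizes for λ = -4: [2, 1]

Step 1 — from the characteristic polynomial, algebraic multiplicity of λ = -4 is 3. From dim ker(A − (-4)·I) = 2, there are exactly 2 Jordan blocks for λ = -4.
Step 2 — from the minimal polynomial, the factor (x + 4)^2 tells us the largest block for λ = -4 has size 2.
Step 3 — with total size 3, 2 blocks, and largest block 2, the block sizes (in nonincreasing order) are [2, 1].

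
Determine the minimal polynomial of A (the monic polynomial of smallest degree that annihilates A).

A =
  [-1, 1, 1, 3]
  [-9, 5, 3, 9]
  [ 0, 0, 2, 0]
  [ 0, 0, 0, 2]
x^2 - 4*x + 4

The characteristic polynomial is χ_A(x) = (x - 2)^4, so the eigenvalues are known. The minimal polynomial is
  m_A(x) = Π_λ (x − λ)^{k_λ}
where k_λ is the size of the *largest* Jordan block for λ (equivalently, the smallest k with (A − λI)^k v = 0 for every generalised eigenvector v of λ).

  λ = 2: largest Jordan block has size 2, contributing (x − 2)^2

So m_A(x) = (x - 2)^2 = x^2 - 4*x + 4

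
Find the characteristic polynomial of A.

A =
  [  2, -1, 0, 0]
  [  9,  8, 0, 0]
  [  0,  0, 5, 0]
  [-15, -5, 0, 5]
x^4 - 20*x^3 + 150*x^2 - 500*x + 625

Expanding det(x·I − A) (e.g. by cofactor expansion or by noting that A is similar to its Jordan form J, which has the same characteristic polynomial as A) gives
  χ_A(x) = x^4 - 20*x^3 + 150*x^2 - 500*x + 625
which factors as (x - 5)^4. The eigenvalues (with algebraic multiplicities) are λ = 5 with multiplicity 4.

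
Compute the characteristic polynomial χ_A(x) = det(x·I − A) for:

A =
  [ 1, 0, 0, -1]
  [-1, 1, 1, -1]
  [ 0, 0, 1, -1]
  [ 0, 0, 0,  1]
x^4 - 4*x^3 + 6*x^2 - 4*x + 1

Expanding det(x·I − A) (e.g. by cofactor expansion or by noting that A is similar to its Jordan form J, which has the same characteristic polynomial as A) gives
  χ_A(x) = x^4 - 4*x^3 + 6*x^2 - 4*x + 1
which factors as (x - 1)^4. The eigenvalues (with algebraic multiplicities) are λ = 1 with multiplicity 4.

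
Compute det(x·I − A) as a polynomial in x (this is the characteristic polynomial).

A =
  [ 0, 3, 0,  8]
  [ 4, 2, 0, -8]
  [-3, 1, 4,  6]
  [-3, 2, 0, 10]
x^4 - 16*x^3 + 96*x^2 - 256*x + 256

Expanding det(x·I − A) (e.g. by cofactor expansion or by noting that A is similar to its Jordan form J, which has the same characteristic polynomial as A) gives
  χ_A(x) = x^4 - 16*x^3 + 96*x^2 - 256*x + 256
which factors as (x - 4)^4. The eigenvalues (with algebraic multiplicities) are λ = 4 with multiplicity 4.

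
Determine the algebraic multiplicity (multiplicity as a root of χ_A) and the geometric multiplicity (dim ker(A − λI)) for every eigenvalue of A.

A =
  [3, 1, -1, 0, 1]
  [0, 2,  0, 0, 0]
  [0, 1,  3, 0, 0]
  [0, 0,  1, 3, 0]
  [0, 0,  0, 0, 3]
λ = 2: alg = 1, geom = 1; λ = 3: alg = 4, geom = 2

Step 1 — factor the characteristic polynomial to read off the algebraic multiplicities:
  χ_A(x) = (x - 3)^4*(x - 2)

Step 2 — compute geometric multiplicities via the rank-nullity identity g(λ) = n − rank(A − λI):
  rank(A − (2)·I) = 4, so dim ker(A − (2)·I) = n − 4 = 1
  rank(A − (3)·I) = 3, so dim ker(A − (3)·I) = n − 3 = 2

Summary:
  λ = 2: algebraic multiplicity = 1, geometric multiplicity = 1
  λ = 3: algebraic multiplicity = 4, geometric multiplicity = 2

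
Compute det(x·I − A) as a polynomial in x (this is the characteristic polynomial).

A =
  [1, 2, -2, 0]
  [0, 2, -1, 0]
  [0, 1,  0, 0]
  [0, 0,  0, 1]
x^4 - 4*x^3 + 6*x^2 - 4*x + 1

Expanding det(x·I − A) (e.g. by cofactor expansion or by noting that A is similar to its Jordan form J, which has the same characteristic polynomial as A) gives
  χ_A(x) = x^4 - 4*x^3 + 6*x^2 - 4*x + 1
which factors as (x - 1)^4. The eigenvalues (with algebraic multiplicities) are λ = 1 with multiplicity 4.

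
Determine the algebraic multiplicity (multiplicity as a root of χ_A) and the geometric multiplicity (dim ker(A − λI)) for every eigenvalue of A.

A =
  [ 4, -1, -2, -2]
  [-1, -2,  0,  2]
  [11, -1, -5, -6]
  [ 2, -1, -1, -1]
λ = -1: alg = 4, geom = 2

Step 1 — factor the characteristic polynomial to read off the algebraic multiplicities:
  χ_A(x) = (x + 1)^4

Step 2 — compute geometric multiplicities via the rank-nullity identity g(λ) = n − rank(A − λI):
  rank(A − (-1)·I) = 2, so dim ker(A − (-1)·I) = n − 2 = 2

Summary:
  λ = -1: algebraic multiplicity = 4, geometric multiplicity = 2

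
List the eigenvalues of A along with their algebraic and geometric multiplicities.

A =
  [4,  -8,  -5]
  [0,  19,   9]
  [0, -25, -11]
λ = 4: alg = 3, geom = 1

Step 1 — factor the characteristic polynomial to read off the algebraic multiplicities:
  χ_A(x) = (x - 4)^3

Step 2 — compute geometric multiplicities via the rank-nullity identity g(λ) = n − rank(A − λI):
  rank(A − (4)·I) = 2, so dim ker(A − (4)·I) = n − 2 = 1

Summary:
  λ = 4: algebraic multiplicity = 3, geometric multiplicity = 1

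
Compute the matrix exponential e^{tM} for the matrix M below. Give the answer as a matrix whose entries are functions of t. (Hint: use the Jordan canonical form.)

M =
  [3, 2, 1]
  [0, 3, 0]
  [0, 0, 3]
e^{tM} =
  [exp(3*t), 2*t*exp(3*t), t*exp(3*t)]
  [0, exp(3*t), 0]
  [0, 0, exp(3*t)]

Strategy: write M = P · J · P⁻¹ where J is a Jordan canonical form, so e^{tM} = P · e^{tJ} · P⁻¹, and e^{tJ} can be computed block-by-block.

M has Jordan form
J =
  [3, 1, 0]
  [0, 3, 0]
  [0, 0, 3]
(up to reordering of blocks).

Per-block formulas:
  For a 2×2 Jordan block J_2(3): exp(t · J_2(3)) = e^(3t)·(I + t·N), where N is the 2×2 nilpotent shift.
  For a 1×1 block at λ = 3: exp(t · [3]) = [e^(3t)].

After assembling e^{tJ} and conjugating by P, we get:

e^{tM} =
  [exp(3*t), 2*t*exp(3*t), t*exp(3*t)]
  [0, exp(3*t), 0]
  [0, 0, exp(3*t)]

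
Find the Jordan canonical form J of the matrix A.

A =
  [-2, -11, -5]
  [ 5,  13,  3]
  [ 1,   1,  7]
J_3(6)

The characteristic polynomial is
  det(x·I − A) = x^3 - 18*x^2 + 108*x - 216 = (x - 6)^3

Eigenvalues and multiplicities (the geometric multiplicity of λ is n − rank(A − λI), which equals the number of Jordan blocks for λ):
  λ = 6: algebraic multiplicity = 3, geometric multiplicity = 1

Determining the block sizes for each eigenvalue:
  λ = 6: one block (gm = 1), so the single block has size am = 3 → block sizes [3]

Assembling the blocks gives a Jordan form
J =
  [6, 1, 0]
  [0, 6, 1]
  [0, 0, 6]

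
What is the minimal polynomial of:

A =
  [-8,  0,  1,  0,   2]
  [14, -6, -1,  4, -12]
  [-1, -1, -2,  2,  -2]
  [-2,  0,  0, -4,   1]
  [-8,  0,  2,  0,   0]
x^3 + 12*x^2 + 48*x + 64

The characteristic polynomial is χ_A(x) = (x + 4)^5, so the eigenvalues are known. The minimal polynomial is
  m_A(x) = Π_λ (x − λ)^{k_λ}
where k_λ is the size of the *largest* Jordan block for λ (equivalently, the smallest k with (A − λI)^k v = 0 for every generalised eigenvector v of λ).

  λ = -4: largest Jordan block has size 3, contributing (x + 4)^3

So m_A(x) = (x + 4)^3 = x^3 + 12*x^2 + 48*x + 64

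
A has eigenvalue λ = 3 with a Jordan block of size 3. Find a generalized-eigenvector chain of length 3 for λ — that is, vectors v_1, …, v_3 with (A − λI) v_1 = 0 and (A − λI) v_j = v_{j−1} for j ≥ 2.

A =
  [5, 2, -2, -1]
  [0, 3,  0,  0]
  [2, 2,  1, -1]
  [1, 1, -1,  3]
A Jordan chain for λ = 3 of length 3:
v_1 = (-1, 0, -1, 0)ᵀ
v_2 = (2, 0, 2, 1)ᵀ
v_3 = (1, 0, 0, 0)ᵀ

Let N = A − (3)·I. We want v_3 with N^3 v_3 = 0 but N^2 v_3 ≠ 0; then v_{j-1} := N · v_j for j = 3, …, 2.

Pick v_3 = (1, 0, 0, 0)ᵀ.
Then v_2 = N · v_3 = (2, 0, 2, 1)ᵀ.
Then v_1 = N · v_2 = (-1, 0, -1, 0)ᵀ.

Sanity check: (A − (3)·I) v_1 = (0, 0, 0, 0)ᵀ = 0. ✓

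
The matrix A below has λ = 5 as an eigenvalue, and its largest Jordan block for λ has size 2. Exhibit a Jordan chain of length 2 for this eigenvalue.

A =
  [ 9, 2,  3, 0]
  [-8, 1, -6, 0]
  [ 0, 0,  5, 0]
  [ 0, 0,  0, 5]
A Jordan chain for λ = 5 of length 2:
v_1 = (4, -8, 0, 0)ᵀ
v_2 = (1, 0, 0, 0)ᵀ

Let N = A − (5)·I. We want v_2 with N^2 v_2 = 0 but N^1 v_2 ≠ 0; then v_{j-1} := N · v_j for j = 2, …, 2.

Pick v_2 = (1, 0, 0, 0)ᵀ.
Then v_1 = N · v_2 = (4, -8, 0, 0)ᵀ.

Sanity check: (A − (5)·I) v_1 = (0, 0, 0, 0)ᵀ = 0. ✓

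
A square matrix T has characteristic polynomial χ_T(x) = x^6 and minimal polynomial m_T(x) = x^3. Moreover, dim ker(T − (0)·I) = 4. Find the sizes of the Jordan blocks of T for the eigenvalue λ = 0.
Block sizes for λ = 0: [3, 1, 1, 1]

Step 1 — from the characteristic polynomial, algebraic multiplicity of λ = 0 is 6. From dim ker(T − (0)·I) = 4, there are exactly 4 Jordan blocks for λ = 0.
Step 2 — from the minimal polynomial, the factor (x − 0)^3 tells us the largest block for λ = 0 has size 3.
Step 3 — with total size 6, 4 blocks, and largest block 3, the block sizes (in nonincreasing order) are [3, 1, 1, 1].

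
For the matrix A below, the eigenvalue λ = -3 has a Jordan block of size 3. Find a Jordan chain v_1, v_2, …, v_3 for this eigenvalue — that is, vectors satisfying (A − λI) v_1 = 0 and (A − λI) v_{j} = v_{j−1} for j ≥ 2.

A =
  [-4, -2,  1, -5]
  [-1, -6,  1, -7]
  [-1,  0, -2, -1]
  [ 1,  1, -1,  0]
A Jordan chain for λ = -3 of length 3:
v_1 = (-3, -4, -1, 2)ᵀ
v_2 = (-1, -1, -1, 1)ᵀ
v_3 = (1, 0, 0, 0)ᵀ

Let N = A − (-3)·I. We want v_3 with N^3 v_3 = 0 but N^2 v_3 ≠ 0; then v_{j-1} := N · v_j for j = 3, …, 2.

Pick v_3 = (1, 0, 0, 0)ᵀ.
Then v_2 = N · v_3 = (-1, -1, -1, 1)ᵀ.
Then v_1 = N · v_2 = (-3, -4, -1, 2)ᵀ.

Sanity check: (A − (-3)·I) v_1 = (0, 0, 0, 0)ᵀ = 0. ✓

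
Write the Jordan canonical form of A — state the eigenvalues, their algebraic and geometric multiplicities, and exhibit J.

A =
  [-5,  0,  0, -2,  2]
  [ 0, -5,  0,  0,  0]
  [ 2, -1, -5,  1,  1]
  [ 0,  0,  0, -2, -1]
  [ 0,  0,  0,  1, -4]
J_2(-5) ⊕ J_1(-5) ⊕ J_2(-3)

The characteristic polynomial is
  det(x·I − A) = x^5 + 21*x^4 + 174*x^3 + 710*x^2 + 1425*x + 1125 = (x + 3)^2*(x + 5)^3

Eigenvalues and multiplicities (the geometric multiplicity of λ is n − rank(A − λI), which equals the number of Jordan blocks for λ):
  λ = -5: algebraic multiplicity = 3, geometric multiplicity = 2
  λ = -3: algebraic multiplicity = 2, geometric multiplicity = 1

Determining the block sizes for each eigenvalue:
  λ = -5: 2 blocks summing to 3 forces exactly one block of size 2 and the rest size 1 → block sizes [2, 1]
  λ = -3: one block (gm = 1), so the single block has size am = 2 → block sizes [2]

Assembling the blocks gives a Jordan form
J =
  [-5,  1,  0,  0,  0]
  [ 0, -5,  0,  0,  0]
  [ 0,  0, -5,  0,  0]
  [ 0,  0,  0, -3,  1]
  [ 0,  0,  0,  0, -3]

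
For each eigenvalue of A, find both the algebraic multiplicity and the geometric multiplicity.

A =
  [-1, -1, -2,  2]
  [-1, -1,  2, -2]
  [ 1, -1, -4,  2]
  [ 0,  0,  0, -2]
λ = -2: alg = 4, geom = 3

Step 1 — factor the characteristic polynomial to read off the algebraic multiplicities:
  χ_A(x) = (x + 2)^4

Step 2 — compute geometric multiplicities via the rank-nullity identity g(λ) = n − rank(A − λI):
  rank(A − (-2)·I) = 1, so dim ker(A − (-2)·I) = n − 1 = 3

Summary:
  λ = -2: algebraic multiplicity = 4, geometric multiplicity = 3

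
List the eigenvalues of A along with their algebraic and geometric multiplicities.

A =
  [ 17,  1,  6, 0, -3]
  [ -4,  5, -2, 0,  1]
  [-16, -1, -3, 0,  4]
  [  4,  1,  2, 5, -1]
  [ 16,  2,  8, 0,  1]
λ = 5: alg = 5, geom = 3

Step 1 — factor the characteristic polynomial to read off the algebraic multiplicities:
  χ_A(x) = (x - 5)^5

Step 2 — compute geometric multiplicities via the rank-nullity identity g(λ) = n − rank(A − λI):
  rank(A − (5)·I) = 2, so dim ker(A − (5)·I) = n − 2 = 3

Summary:
  λ = 5: algebraic multiplicity = 5, geometric multiplicity = 3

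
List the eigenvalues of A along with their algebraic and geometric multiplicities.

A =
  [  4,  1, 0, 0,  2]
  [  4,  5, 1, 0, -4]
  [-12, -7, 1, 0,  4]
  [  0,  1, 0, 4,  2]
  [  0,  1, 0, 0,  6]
λ = 4: alg = 5, geom = 3

Step 1 — factor the characteristic polynomial to read off the algebraic multiplicities:
  χ_A(x) = (x - 4)^5

Step 2 — compute geometric multiplicities via the rank-nullity identity g(λ) = n − rank(A − λI):
  rank(A − (4)·I) = 2, so dim ker(A − (4)·I) = n − 2 = 3

Summary:
  λ = 4: algebraic multiplicity = 5, geometric multiplicity = 3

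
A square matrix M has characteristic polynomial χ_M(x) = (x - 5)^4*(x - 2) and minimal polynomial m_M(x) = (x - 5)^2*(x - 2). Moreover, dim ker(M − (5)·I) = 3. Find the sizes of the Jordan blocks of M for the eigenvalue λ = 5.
Block sizes for λ = 5: [2, 1, 1]

Step 1 — from the characteristic polynomial, algebraic multiplicity of λ = 5 is 4. From dim ker(M − (5)·I) = 3, there are exactly 3 Jordan blocks for λ = 5.
Step 2 — from the minimal polynomial, the factor (x − 5)^2 tells us the largest block for λ = 5 has size 2.
Step 3 — with total size 4, 3 blocks, and largest block 2, the block sizes (in nonincreasing order) are [2, 1, 1].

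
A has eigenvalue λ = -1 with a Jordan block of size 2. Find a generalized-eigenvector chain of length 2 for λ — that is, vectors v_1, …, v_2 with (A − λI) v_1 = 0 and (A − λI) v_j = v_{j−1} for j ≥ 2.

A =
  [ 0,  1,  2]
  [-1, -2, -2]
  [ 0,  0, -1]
A Jordan chain for λ = -1 of length 2:
v_1 = (1, -1, 0)ᵀ
v_2 = (1, 0, 0)ᵀ

Let N = A − (-1)·I. We want v_2 with N^2 v_2 = 0 but N^1 v_2 ≠ 0; then v_{j-1} := N · v_j for j = 2, …, 2.

Pick v_2 = (1, 0, 0)ᵀ.
Then v_1 = N · v_2 = (1, -1, 0)ᵀ.

Sanity check: (A − (-1)·I) v_1 = (0, 0, 0)ᵀ = 0. ✓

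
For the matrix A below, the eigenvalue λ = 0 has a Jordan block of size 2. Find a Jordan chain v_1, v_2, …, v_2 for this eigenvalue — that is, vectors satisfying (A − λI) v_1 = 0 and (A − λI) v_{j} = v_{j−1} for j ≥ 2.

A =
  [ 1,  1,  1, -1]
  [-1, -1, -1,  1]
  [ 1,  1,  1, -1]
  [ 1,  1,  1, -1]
A Jordan chain for λ = 0 of length 2:
v_1 = (1, -1, 1, 1)ᵀ
v_2 = (1, 0, 0, 0)ᵀ

Let N = A − (0)·I. We want v_2 with N^2 v_2 = 0 but N^1 v_2 ≠ 0; then v_{j-1} := N · v_j for j = 2, …, 2.

Pick v_2 = (1, 0, 0, 0)ᵀ.
Then v_1 = N · v_2 = (1, -1, 1, 1)ᵀ.

Sanity check: (A − (0)·I) v_1 = (0, 0, 0, 0)ᵀ = 0. ✓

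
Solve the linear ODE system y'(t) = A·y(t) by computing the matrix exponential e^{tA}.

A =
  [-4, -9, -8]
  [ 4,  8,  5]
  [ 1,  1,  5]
e^{tA} =
  [5*t^2*exp(3*t)/2 - 7*t*exp(3*t) + exp(3*t), 5*t^2*exp(3*t) - 9*t*exp(3*t), -5*t^2*exp(3*t)/2 - 8*t*exp(3*t)]
  [-3*t^2*exp(3*t)/2 + 4*t*exp(3*t), -3*t^2*exp(3*t) + 5*t*exp(3*t) + exp(3*t), 3*t^2*exp(3*t)/2 + 5*t*exp(3*t)]
  [-t^2*exp(3*t)/2 + t*exp(3*t), -t^2*exp(3*t) + t*exp(3*t), t^2*exp(3*t)/2 + 2*t*exp(3*t) + exp(3*t)]

Strategy: write A = P · J · P⁻¹ where J is a Jordan canonical form, so e^{tA} = P · e^{tJ} · P⁻¹, and e^{tJ} can be computed block-by-block.

A has Jordan form
J =
  [3, 1, 0]
  [0, 3, 1]
  [0, 0, 3]
(up to reordering of blocks).

Per-block formulas:
  For a 3×3 Jordan block J_3(3): exp(t · J_3(3)) = e^(3t)·(I + t·N + (t^2/2)·N^2), where N is the 3×3 nilpotent shift.

After assembling e^{tJ} and conjugating by P, we get:

e^{tA} =
  [5*t^2*exp(3*t)/2 - 7*t*exp(3*t) + exp(3*t), 5*t^2*exp(3*t) - 9*t*exp(3*t), -5*t^2*exp(3*t)/2 - 8*t*exp(3*t)]
  [-3*t^2*exp(3*t)/2 + 4*t*exp(3*t), -3*t^2*exp(3*t) + 5*t*exp(3*t) + exp(3*t), 3*t^2*exp(3*t)/2 + 5*t*exp(3*t)]
  [-t^2*exp(3*t)/2 + t*exp(3*t), -t^2*exp(3*t) + t*exp(3*t), t^2*exp(3*t)/2 + 2*t*exp(3*t) + exp(3*t)]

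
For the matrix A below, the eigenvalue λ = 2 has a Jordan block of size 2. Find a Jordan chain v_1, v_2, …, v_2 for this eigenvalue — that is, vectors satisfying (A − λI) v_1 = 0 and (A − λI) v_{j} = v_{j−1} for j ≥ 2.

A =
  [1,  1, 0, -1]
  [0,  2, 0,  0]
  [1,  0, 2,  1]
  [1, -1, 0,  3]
A Jordan chain for λ = 2 of length 2:
v_1 = (-1, 0, 1, 1)ᵀ
v_2 = (1, 0, 0, 0)ᵀ

Let N = A − (2)·I. We want v_2 with N^2 v_2 = 0 but N^1 v_2 ≠ 0; then v_{j-1} := N · v_j for j = 2, …, 2.

Pick v_2 = (1, 0, 0, 0)ᵀ.
Then v_1 = N · v_2 = (-1, 0, 1, 1)ᵀ.

Sanity check: (A − (2)·I) v_1 = (0, 0, 0, 0)ᵀ = 0. ✓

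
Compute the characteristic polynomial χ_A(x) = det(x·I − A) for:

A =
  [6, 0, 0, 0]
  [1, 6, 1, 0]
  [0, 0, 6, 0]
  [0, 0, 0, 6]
x^4 - 24*x^3 + 216*x^2 - 864*x + 1296

Expanding det(x·I − A) (e.g. by cofactor expansion or by noting that A is similar to its Jordan form J, which has the same characteristic polynomial as A) gives
  χ_A(x) = x^4 - 24*x^3 + 216*x^2 - 864*x + 1296
which factors as (x - 6)^4. The eigenvalues (with algebraic multiplicities) are λ = 6 with multiplicity 4.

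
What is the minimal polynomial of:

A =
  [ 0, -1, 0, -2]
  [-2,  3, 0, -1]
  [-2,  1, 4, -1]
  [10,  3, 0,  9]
x^3 - 12*x^2 + 48*x - 64

The characteristic polynomial is χ_A(x) = (x - 4)^4, so the eigenvalues are known. The minimal polynomial is
  m_A(x) = Π_λ (x − λ)^{k_λ}
where k_λ is the size of the *largest* Jordan block for λ (equivalently, the smallest k with (A − λI)^k v = 0 for every generalised eigenvector v of λ).

  λ = 4: largest Jordan block has size 3, contributing (x − 4)^3

So m_A(x) = (x - 4)^3 = x^3 - 12*x^2 + 48*x - 64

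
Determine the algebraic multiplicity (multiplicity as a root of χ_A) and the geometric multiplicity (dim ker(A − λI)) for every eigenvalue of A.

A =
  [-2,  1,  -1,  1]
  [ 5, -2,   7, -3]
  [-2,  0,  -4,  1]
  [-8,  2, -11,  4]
λ = -1: alg = 4, geom = 2

Step 1 — factor the characteristic polynomial to read off the algebraic multiplicities:
  χ_A(x) = (x + 1)^4

Step 2 — compute geometric multiplicities via the rank-nullity identity g(λ) = n − rank(A − λI):
  rank(A − (-1)·I) = 2, so dim ker(A − (-1)·I) = n − 2 = 2

Summary:
  λ = -1: algebraic multiplicity = 4, geometric multiplicity = 2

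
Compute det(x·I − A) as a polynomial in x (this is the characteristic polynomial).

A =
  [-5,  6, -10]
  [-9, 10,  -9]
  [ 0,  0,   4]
x^3 - 9*x^2 + 24*x - 16

Expanding det(x·I − A) (e.g. by cofactor expansion or by noting that A is similar to its Jordan form J, which has the same characteristic polynomial as A) gives
  χ_A(x) = x^3 - 9*x^2 + 24*x - 16
which factors as (x - 4)^2*(x - 1). The eigenvalues (with algebraic multiplicities) are λ = 1 with multiplicity 1, λ = 4 with multiplicity 2.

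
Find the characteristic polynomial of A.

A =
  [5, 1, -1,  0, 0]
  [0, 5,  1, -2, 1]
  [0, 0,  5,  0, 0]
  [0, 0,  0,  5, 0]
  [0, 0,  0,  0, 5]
x^5 - 25*x^4 + 250*x^3 - 1250*x^2 + 3125*x - 3125

Expanding det(x·I − A) (e.g. by cofactor expansion or by noting that A is similar to its Jordan form J, which has the same characteristic polynomial as A) gives
  χ_A(x) = x^5 - 25*x^4 + 250*x^3 - 1250*x^2 + 3125*x - 3125
which factors as (x - 5)^5. The eigenvalues (with algebraic multiplicities) are λ = 5 with multiplicity 5.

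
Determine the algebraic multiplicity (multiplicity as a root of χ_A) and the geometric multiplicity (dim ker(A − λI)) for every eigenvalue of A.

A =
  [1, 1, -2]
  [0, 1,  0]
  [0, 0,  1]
λ = 1: alg = 3, geom = 2

Step 1 — factor the characteristic polynomial to read off the algebraic multiplicities:
  χ_A(x) = (x - 1)^3

Step 2 — compute geometric multiplicities via the rank-nullity identity g(λ) = n − rank(A − λI):
  rank(A − (1)·I) = 1, so dim ker(A − (1)·I) = n − 1 = 2

Summary:
  λ = 1: algebraic multiplicity = 3, geometric multiplicity = 2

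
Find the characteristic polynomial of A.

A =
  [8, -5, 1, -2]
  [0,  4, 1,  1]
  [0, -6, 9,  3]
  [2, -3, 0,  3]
x^4 - 24*x^3 + 216*x^2 - 864*x + 1296

Expanding det(x·I − A) (e.g. by cofactor expansion or by noting that A is similar to its Jordan form J, which has the same characteristic polynomial as A) gives
  χ_A(x) = x^4 - 24*x^3 + 216*x^2 - 864*x + 1296
which factors as (x - 6)^4. The eigenvalues (with algebraic multiplicities) are λ = 6 with multiplicity 4.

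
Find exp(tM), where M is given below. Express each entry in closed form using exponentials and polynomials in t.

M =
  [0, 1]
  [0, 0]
e^{tM} =
  [1, t]
  [0, 1]

Strategy: write M = P · J · P⁻¹ where J is a Jordan canonical form, so e^{tM} = P · e^{tJ} · P⁻¹, and e^{tJ} can be computed block-by-block.

M has Jordan form
J =
  [0, 1]
  [0, 0]
(up to reordering of blocks).

Per-block formulas:
  For a 2×2 Jordan block J_2(0): exp(t · J_2(0)) = e^(0t)·(I + t·N), where N is the 2×2 nilpotent shift.

After assembling e^{tJ} and conjugating by P, we get:

e^{tM} =
  [1, t]
  [0, 1]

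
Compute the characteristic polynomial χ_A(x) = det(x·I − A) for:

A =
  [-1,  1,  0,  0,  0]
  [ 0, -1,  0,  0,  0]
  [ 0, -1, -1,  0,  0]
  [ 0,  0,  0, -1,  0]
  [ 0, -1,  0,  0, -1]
x^5 + 5*x^4 + 10*x^3 + 10*x^2 + 5*x + 1

Expanding det(x·I − A) (e.g. by cofactor expansion or by noting that A is similar to its Jordan form J, which has the same characteristic polynomial as A) gives
  χ_A(x) = x^5 + 5*x^4 + 10*x^3 + 10*x^2 + 5*x + 1
which factors as (x + 1)^5. The eigenvalues (with algebraic multiplicities) are λ = -1 with multiplicity 5.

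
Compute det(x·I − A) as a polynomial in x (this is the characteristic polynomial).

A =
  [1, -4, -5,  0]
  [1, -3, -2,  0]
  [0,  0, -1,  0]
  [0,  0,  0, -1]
x^4 + 4*x^3 + 6*x^2 + 4*x + 1

Expanding det(x·I − A) (e.g. by cofactor expansion or by noting that A is similar to its Jordan form J, which has the same characteristic polynomial as A) gives
  χ_A(x) = x^4 + 4*x^3 + 6*x^2 + 4*x + 1
which factors as (x + 1)^4. The eigenvalues (with algebraic multiplicities) are λ = -1 with multiplicity 4.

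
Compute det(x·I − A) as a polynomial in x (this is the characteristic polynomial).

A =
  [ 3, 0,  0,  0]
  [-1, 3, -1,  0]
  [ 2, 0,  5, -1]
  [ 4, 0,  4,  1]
x^4 - 12*x^3 + 54*x^2 - 108*x + 81

Expanding det(x·I − A) (e.g. by cofactor expansion or by noting that A is similar to its Jordan form J, which has the same characteristic polynomial as A) gives
  χ_A(x) = x^4 - 12*x^3 + 54*x^2 - 108*x + 81
which factors as (x - 3)^4. The eigenvalues (with algebraic multiplicities) are λ = 3 with multiplicity 4.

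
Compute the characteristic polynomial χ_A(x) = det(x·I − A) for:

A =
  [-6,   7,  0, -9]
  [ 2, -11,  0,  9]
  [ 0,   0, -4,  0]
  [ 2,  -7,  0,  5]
x^4 + 16*x^3 + 96*x^2 + 256*x + 256

Expanding det(x·I − A) (e.g. by cofactor expansion or by noting that A is similar to its Jordan form J, which has the same characteristic polynomial as A) gives
  χ_A(x) = x^4 + 16*x^3 + 96*x^2 + 256*x + 256
which factors as (x + 4)^4. The eigenvalues (with algebraic multiplicities) are λ = -4 with multiplicity 4.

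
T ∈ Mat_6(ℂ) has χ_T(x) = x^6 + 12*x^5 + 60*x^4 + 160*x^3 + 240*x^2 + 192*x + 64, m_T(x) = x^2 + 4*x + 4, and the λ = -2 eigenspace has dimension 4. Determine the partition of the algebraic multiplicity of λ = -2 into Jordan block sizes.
Block sizes for λ = -2: [2, 2, 1, 1]

Step 1 — from the characteristic polynomial, algebraic multiplicity of λ = -2 is 6. From dim ker(T − (-2)·I) = 4, there are exactly 4 Jordan blocks for λ = -2.
Step 2 — from the minimal polynomial, the factor (x + 2)^2 tells us the largest block for λ = -2 has size 2.
Step 3 — with total size 6, 4 blocks, and largest block 2, the block sizes (in nonincreasing order) are [2, 2, 1, 1].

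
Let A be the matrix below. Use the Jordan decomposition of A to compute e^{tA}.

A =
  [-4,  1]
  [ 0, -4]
e^{tA} =
  [exp(-4*t), t*exp(-4*t)]
  [0, exp(-4*t)]

Strategy: write A = P · J · P⁻¹ where J is a Jordan canonical form, so e^{tA} = P · e^{tJ} · P⁻¹, and e^{tJ} can be computed block-by-block.

A has Jordan form
J =
  [-4,  1]
  [ 0, -4]
(up to reordering of blocks).

Per-block formulas:
  For a 2×2 Jordan block J_2(-4): exp(t · J_2(-4)) = e^(-4t)·(I + t·N), where N is the 2×2 nilpotent shift.

After assembling e^{tJ} and conjugating by P, we get:

e^{tA} =
  [exp(-4*t), t*exp(-4*t)]
  [0, exp(-4*t)]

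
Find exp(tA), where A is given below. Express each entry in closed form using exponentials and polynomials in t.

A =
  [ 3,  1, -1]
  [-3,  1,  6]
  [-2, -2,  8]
e^{tA} =
  [-t*exp(4*t) + exp(4*t), -t^2*exp(4*t) + t*exp(4*t), 3*t^2*exp(4*t)/2 - t*exp(4*t)]
  [-3*t*exp(4*t), -3*t^2*exp(4*t) - 3*t*exp(4*t) + exp(4*t), 9*t^2*exp(4*t)/2 + 6*t*exp(4*t)]
  [-2*t*exp(4*t), -2*t^2*exp(4*t) - 2*t*exp(4*t), 3*t^2*exp(4*t) + 4*t*exp(4*t) + exp(4*t)]

Strategy: write A = P · J · P⁻¹ where J is a Jordan canonical form, so e^{tA} = P · e^{tJ} · P⁻¹, and e^{tJ} can be computed block-by-block.

A has Jordan form
J =
  [4, 1, 0]
  [0, 4, 1]
  [0, 0, 4]
(up to reordering of blocks).

Per-block formulas:
  For a 3×3 Jordan block J_3(4): exp(t · J_3(4)) = e^(4t)·(I + t·N + (t^2/2)·N^2), where N is the 3×3 nilpotent shift.

After assembling e^{tJ} and conjugating by P, we get:

e^{tA} =
  [-t*exp(4*t) + exp(4*t), -t^2*exp(4*t) + t*exp(4*t), 3*t^2*exp(4*t)/2 - t*exp(4*t)]
  [-3*t*exp(4*t), -3*t^2*exp(4*t) - 3*t*exp(4*t) + exp(4*t), 9*t^2*exp(4*t)/2 + 6*t*exp(4*t)]
  [-2*t*exp(4*t), -2*t^2*exp(4*t) - 2*t*exp(4*t), 3*t^2*exp(4*t) + 4*t*exp(4*t) + exp(4*t)]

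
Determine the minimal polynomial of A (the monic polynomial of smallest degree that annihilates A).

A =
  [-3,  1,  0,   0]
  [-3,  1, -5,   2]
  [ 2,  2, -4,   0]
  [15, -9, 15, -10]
x^3 + 12*x^2 + 48*x + 64

The characteristic polynomial is χ_A(x) = (x + 4)^4, so the eigenvalues are known. The minimal polynomial is
  m_A(x) = Π_λ (x − λ)^{k_λ}
where k_λ is the size of the *largest* Jordan block for λ (equivalently, the smallest k with (A − λI)^k v = 0 for every generalised eigenvector v of λ).

  λ = -4: largest Jordan block has size 3, contributing (x + 4)^3

So m_A(x) = (x + 4)^3 = x^3 + 12*x^2 + 48*x + 64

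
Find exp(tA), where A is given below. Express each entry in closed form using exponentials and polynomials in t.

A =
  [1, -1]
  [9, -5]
e^{tA} =
  [3*t*exp(-2*t) + exp(-2*t), -t*exp(-2*t)]
  [9*t*exp(-2*t), -3*t*exp(-2*t) + exp(-2*t)]

Strategy: write A = P · J · P⁻¹ where J is a Jordan canonical form, so e^{tA} = P · e^{tJ} · P⁻¹, and e^{tJ} can be computed block-by-block.

A has Jordan form
J =
  [-2,  1]
  [ 0, -2]
(up to reordering of blocks).

Per-block formulas:
  For a 2×2 Jordan block J_2(-2): exp(t · J_2(-2)) = e^(-2t)·(I + t·N), where N is the 2×2 nilpotent shift.

After assembling e^{tJ} and conjugating by P, we get:

e^{tA} =
  [3*t*exp(-2*t) + exp(-2*t), -t*exp(-2*t)]
  [9*t*exp(-2*t), -3*t*exp(-2*t) + exp(-2*t)]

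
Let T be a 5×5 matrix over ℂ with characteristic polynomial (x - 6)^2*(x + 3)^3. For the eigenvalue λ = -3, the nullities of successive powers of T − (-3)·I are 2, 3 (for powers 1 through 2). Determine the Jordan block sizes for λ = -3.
Block sizes for λ = -3: [2, 1]

From the dimensions of kernels of powers, the number of Jordan blocks of size at least j is d_j − d_{j−1} where d_j = dim ker(N^j) (with d_0 = 0). Computing the differences gives [2, 1].
The number of blocks of size exactly k is (#blocks of size ≥ k) − (#blocks of size ≥ k + 1), so the partition is: 1 block(s) of size 1, 1 block(s) of size 2.
In nonincreasing order the block sizes are [2, 1].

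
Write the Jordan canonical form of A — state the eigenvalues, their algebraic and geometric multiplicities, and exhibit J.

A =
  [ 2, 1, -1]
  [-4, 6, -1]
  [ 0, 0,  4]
J_3(4)

The characteristic polynomial is
  det(x·I − A) = x^3 - 12*x^2 + 48*x - 64 = (x - 4)^3

Eigenvalues and multiplicities (the geometric multiplicity of λ is n − rank(A − λI), which equals the number of Jordan blocks for λ):
  λ = 4: algebraic multiplicity = 3, geometric multiplicity = 1

Determining the block sizes for each eigenvalue:
  λ = 4: one block (gm = 1), so the single block has size am = 3 → block sizes [3]

Assembling the blocks gives a Jordan form
J =
  [4, 1, 0]
  [0, 4, 1]
  [0, 0, 4]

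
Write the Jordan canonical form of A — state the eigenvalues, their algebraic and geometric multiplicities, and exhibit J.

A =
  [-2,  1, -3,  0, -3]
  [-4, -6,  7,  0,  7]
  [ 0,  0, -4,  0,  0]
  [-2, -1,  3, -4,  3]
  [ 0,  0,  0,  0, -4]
J_3(-4) ⊕ J_1(-4) ⊕ J_1(-4)

The characteristic polynomial is
  det(x·I − A) = x^5 + 20*x^4 + 160*x^3 + 640*x^2 + 1280*x + 1024 = (x + 4)^5

Eigenvalues and multiplicities (the geometric multiplicity of λ is n − rank(A − λI), which equals the number of Jordan blocks for λ):
  λ = -4: algebraic multiplicity = 5, geometric multiplicity = 3

Determining the block sizes for each eigenvalue:
  λ = -4: with am = 5 and gm = 3, the partition is not yet determined (e.g. several partitions of 5 into 3 parts exist). Let N = A − (-4)·I. Computing rank(N^1) = 2, rank(N^2) = 1, rank(N^3) = 0; the number of blocks of size ≥ j is rank(N^{j−1}) − rank(N^j), giving [3, 1, 1]. So we have 1 block(s) of size 3, 2 block(s) of size 1 → block sizes [3, 1, 1]

Assembling the blocks gives a Jordan form
J =
  [-4,  1,  0,  0,  0]
  [ 0, -4,  1,  0,  0]
  [ 0,  0, -4,  0,  0]
  [ 0,  0,  0, -4,  0]
  [ 0,  0,  0,  0, -4]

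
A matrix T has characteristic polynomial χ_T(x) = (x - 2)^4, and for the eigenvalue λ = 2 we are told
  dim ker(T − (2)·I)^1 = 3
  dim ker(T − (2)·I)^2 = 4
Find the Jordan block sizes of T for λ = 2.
Block sizes for λ = 2: [2, 1, 1]

From the dimensions of kernels of powers, the number of Jordan blocks of size at least j is d_j − d_{j−1} where d_j = dim ker(N^j) (with d_0 = 0). Computing the differences gives [3, 1].
The number of blocks of size exactly k is (#blocks of size ≥ k) − (#blocks of size ≥ k + 1), so the partition is: 2 block(s) of size 1, 1 block(s) of size 2.
In nonincreasing order the block sizes are [2, 1, 1].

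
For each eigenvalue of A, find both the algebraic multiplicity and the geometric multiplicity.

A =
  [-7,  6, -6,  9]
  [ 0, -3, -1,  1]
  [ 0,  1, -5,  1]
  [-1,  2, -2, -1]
λ = -4: alg = 4, geom = 2

Step 1 — factor the characteristic polynomial to read off the algebraic multiplicities:
  χ_A(x) = (x + 4)^4

Step 2 — compute geometric multiplicities via the rank-nullity identity g(λ) = n − rank(A − λI):
  rank(A − (-4)·I) = 2, so dim ker(A − (-4)·I) = n − 2 = 2

Summary:
  λ = -4: algebraic multiplicity = 4, geometric multiplicity = 2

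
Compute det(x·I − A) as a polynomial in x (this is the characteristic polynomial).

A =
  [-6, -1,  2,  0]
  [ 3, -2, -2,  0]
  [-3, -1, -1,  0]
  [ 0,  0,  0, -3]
x^4 + 12*x^3 + 54*x^2 + 108*x + 81

Expanding det(x·I − A) (e.g. by cofactor expansion or by noting that A is similar to its Jordan form J, which has the same characteristic polynomial as A) gives
  χ_A(x) = x^4 + 12*x^3 + 54*x^2 + 108*x + 81
which factors as (x + 3)^4. The eigenvalues (with algebraic multiplicities) are λ = -3 with multiplicity 4.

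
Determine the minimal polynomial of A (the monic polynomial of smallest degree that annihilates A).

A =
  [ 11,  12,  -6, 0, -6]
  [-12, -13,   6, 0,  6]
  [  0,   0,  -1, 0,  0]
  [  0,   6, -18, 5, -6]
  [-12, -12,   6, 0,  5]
x^2 - 4*x - 5

The characteristic polynomial is χ_A(x) = (x - 5)^2*(x + 1)^3, so the eigenvalues are known. The minimal polynomial is
  m_A(x) = Π_λ (x − λ)^{k_λ}
where k_λ is the size of the *largest* Jordan block for λ (equivalently, the smallest k with (A − λI)^k v = 0 for every generalised eigenvector v of λ).

  λ = -1: largest Jordan block has size 1, contributing (x + 1)
  λ = 5: largest Jordan block has size 1, contributing (x − 5)

So m_A(x) = (x - 5)*(x + 1) = x^2 - 4*x - 5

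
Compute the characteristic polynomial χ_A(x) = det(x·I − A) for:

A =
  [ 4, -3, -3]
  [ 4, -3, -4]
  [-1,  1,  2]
x^3 - 3*x^2 + 3*x - 1

Expanding det(x·I − A) (e.g. by cofactor expansion or by noting that A is similar to its Jordan form J, which has the same characteristic polynomial as A) gives
  χ_A(x) = x^3 - 3*x^2 + 3*x - 1
which factors as (x - 1)^3. The eigenvalues (with algebraic multiplicities) are λ = 1 with multiplicity 3.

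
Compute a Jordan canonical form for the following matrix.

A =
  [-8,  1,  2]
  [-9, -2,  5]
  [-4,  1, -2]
J_3(-4)

The characteristic polynomial is
  det(x·I − A) = x^3 + 12*x^2 + 48*x + 64 = (x + 4)^3

Eigenvalues and multiplicities (the geometric multiplicity of λ is n − rank(A − λI), which equals the number of Jordan blocks for λ):
  λ = -4: algebraic multiplicity = 3, geometric multiplicity = 1

Determining the block sizes for each eigenvalue:
  λ = -4: one block (gm = 1), so the single block has size am = 3 → block sizes [3]

Assembling the blocks gives a Jordan form
J =
  [-4,  1,  0]
  [ 0, -4,  1]
  [ 0,  0, -4]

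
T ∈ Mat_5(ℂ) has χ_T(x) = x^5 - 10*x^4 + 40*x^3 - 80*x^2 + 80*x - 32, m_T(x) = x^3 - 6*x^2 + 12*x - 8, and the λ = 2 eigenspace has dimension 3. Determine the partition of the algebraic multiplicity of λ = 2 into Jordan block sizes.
Block sizes for λ = 2: [3, 1, 1]

Step 1 — from the characteristic polynomial, algebraic multiplicity of λ = 2 is 5. From dim ker(T − (2)·I) = 3, there are exactly 3 Jordan blocks for λ = 2.
Step 2 — from the minimal polynomial, the factor (x − 2)^3 tells us the largest block for λ = 2 has size 3.
Step 3 — with total size 5, 3 blocks, and largest block 3, the block sizes (in nonincreasing order) are [3, 1, 1].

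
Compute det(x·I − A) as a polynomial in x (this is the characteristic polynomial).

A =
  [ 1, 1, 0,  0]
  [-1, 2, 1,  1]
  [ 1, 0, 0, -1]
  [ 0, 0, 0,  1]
x^4 - 4*x^3 + 6*x^2 - 4*x + 1

Expanding det(x·I − A) (e.g. by cofactor expansion or by noting that A is similar to its Jordan form J, which has the same characteristic polynomial as A) gives
  χ_A(x) = x^4 - 4*x^3 + 6*x^2 - 4*x + 1
which factors as (x - 1)^4. The eigenvalues (with algebraic multiplicities) are λ = 1 with multiplicity 4.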